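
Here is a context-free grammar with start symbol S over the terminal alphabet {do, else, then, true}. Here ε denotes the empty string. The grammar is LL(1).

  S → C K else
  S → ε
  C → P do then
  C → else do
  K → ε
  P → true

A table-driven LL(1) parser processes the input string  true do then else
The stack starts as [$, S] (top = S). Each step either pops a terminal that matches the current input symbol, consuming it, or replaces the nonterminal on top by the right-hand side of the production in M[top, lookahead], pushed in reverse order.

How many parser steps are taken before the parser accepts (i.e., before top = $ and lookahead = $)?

     Stack                  Input                Action
  1  $ S                    true do then else $  expand S → C K else
  2  $ else K C             true do then else $  expand C → P do then
  3  $ else K then do P     true do then else $  expand P → true
  4  $ else K then do true  true do then else $  match true
  5  $ else K then do       do then else $       match do
  6  $ else K then          then else $          match then
  7  $ else K               else $               expand K → ε
  8  $ else                 else $               match else
Accept reached after 8 steps.

8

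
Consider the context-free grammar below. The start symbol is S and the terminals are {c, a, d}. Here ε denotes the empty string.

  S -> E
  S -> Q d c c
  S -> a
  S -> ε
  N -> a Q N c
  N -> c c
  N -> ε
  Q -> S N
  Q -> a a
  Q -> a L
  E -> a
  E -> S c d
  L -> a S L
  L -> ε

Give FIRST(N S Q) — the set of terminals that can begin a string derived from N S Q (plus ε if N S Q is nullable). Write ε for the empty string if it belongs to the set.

{ε, a, c, d}

FIRST(N): from N->a Q N c we get {a}; from N->c c we get {c}; from N->ε we get {ε}. So FIRST(N) = {ε, a, c}.
FIRST(L): from L->a S L we get {a}; from L->ε we get {ε}. So FIRST(L) = {ε, a}.
FIRST(S): from S->E we get {a, c, d}; from S->Q d c c we get {a, c, d}; from S->a we get {a}; from S->ε we get {ε}. So FIRST(S) = {ε, a, c, d}.
FIRST(Q): from Q->S N we get {ε, a, c, d}; from Q->a a we get {a}; from Q->a L we get {a}. So FIRST(Q) = {ε, a, c, d}.
FIRST(E): from E->a we get {a}; from E->S c d we get {a, c, d}. So FIRST(E) = {a, c, d}.
FIRST(N S Q): take FIRST of each symbol in turn, carrying on past any symbol whose FIRST contains ε; result {ε, a, c, d}.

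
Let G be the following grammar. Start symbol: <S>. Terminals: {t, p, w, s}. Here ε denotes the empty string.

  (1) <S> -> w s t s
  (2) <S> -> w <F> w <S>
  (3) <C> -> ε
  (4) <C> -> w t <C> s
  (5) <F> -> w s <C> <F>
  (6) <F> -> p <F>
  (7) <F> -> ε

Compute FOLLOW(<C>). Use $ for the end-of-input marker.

FIRST(<S>) = {w}
FIRST(<C>) = {ε, w}
FIRST(<F>) = {ε, p, w}
FOLLOW(<S>) includes $ since <S> is the start symbol.
FOLLOW(<S>): in <S>->w <F> w <S>, the suffix after <S> is empty (adds nothing new). Thus FOLLOW(<S>) = {$}.
FOLLOW(<F>): in <S>->w <F> w <S>, <F> is followed by w <S> with FIRST {w}; in <F>->w s <C> <F>, the suffix after <F> is empty (adds nothing new); in <F>->p <F>, the suffix after <F> is empty (adds nothing new). Thus FOLLOW(<F>) = {w}.
FOLLOW(<C>): in <C>->w t <C> s, <C> is followed by s with FIRST {s}; in <F>->w s <C> <F>, <C> is followed by <F> with FIRST {ε, p, w}; in <F>->w s <C> <F>, the suffix after <C> is nullable, so FOLLOW(<C>) ⊇ FOLLOW(<F>) = {w}. Thus FOLLOW(<C>) = {p, s, w}.

{p, s, w}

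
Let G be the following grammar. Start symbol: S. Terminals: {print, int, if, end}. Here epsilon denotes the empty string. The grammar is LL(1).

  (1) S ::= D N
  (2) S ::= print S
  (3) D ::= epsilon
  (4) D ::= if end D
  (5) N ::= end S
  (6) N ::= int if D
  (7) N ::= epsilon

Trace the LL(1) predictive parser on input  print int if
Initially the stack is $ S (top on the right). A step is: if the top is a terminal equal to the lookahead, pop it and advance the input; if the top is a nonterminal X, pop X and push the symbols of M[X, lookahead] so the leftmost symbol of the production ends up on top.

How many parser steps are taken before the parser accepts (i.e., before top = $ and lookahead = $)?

     Stack       Input           Action
  1  $ S         print int if $  expand S ::= print S
  2  $ S print   print int if $  match print
  3  $ S         int if $        expand S ::= D N
  4  $ N D       int if $        expand D ::= epsilon
  5  $ N         int if $        expand N ::= int if D
  6  $ D if int  int if $        match int
  7  $ D if      if $            match if
  8  $ D         $               expand D ::= epsilon
Accept reached after 8 steps.

8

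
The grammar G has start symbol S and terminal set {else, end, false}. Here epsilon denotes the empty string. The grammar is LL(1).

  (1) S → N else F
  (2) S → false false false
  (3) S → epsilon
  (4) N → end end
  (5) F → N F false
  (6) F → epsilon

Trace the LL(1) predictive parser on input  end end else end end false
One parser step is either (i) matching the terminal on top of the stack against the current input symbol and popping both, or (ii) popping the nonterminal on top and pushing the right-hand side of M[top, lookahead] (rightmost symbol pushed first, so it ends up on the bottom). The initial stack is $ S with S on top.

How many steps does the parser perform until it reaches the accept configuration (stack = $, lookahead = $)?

      Stack              Input                         Action
   1  $ S                end end else end end false $  expand S → N else F
   2  $ F else N         end end else end end false $  expand N → end end
   3  $ F else end end   end end else end end false $  match end
   4  $ F else end       end else end end false $      match end
   5  $ F else           else end end false $          match else
   6  $ F                end end false $               expand F → N F false
   7  $ false F N        end end false $               expand N → end end
   8  $ false F end end  end end false $               match end
   9  $ false F end      end false $                   match end
  10  $ false F          false $                       expand F → epsilon
  11  $ false            false $                       match false
Accept reached after 11 steps.

11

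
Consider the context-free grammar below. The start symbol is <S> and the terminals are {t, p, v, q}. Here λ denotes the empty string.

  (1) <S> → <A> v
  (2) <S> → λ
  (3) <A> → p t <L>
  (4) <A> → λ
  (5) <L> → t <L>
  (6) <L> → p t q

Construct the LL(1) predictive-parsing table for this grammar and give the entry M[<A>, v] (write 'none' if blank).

<A> → λ

FIRST(<A>) = {λ, p}
FIRST(<L>) = {p, t}
FIRST(<S>) = {λ, p, v}  (via <A> v)
FOLLOW(<S>) includes $ since <S> is the start symbol.
FOLLOW(<A>): in <S>→<A> v, <A> is followed by v with FIRST {v}. Thus FOLLOW(<A>) = {v}.
For <A> → p t <L>: FIRST(p t <L>) = {p}, so it goes in M[<A>, t] for t ∈ {p}.
For <A> → λ: FIRST(λ) = {λ}, so it goes in M[<A>, t] for t ∈ {}; since λ ∈ FIRST, also for every t ∈ FOLLOW(<A>) = {v}.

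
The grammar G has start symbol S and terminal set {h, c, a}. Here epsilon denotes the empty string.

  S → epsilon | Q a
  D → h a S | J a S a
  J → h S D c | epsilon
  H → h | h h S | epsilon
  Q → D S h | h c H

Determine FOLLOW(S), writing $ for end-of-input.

FIRST(J) = {epsilon, h}
FIRST(H) = {epsilon, h}
FIRST(D) = {a, h}  (via J a S a)
FIRST(Q) = {a, h}  (via D S h)
FIRST(S) = {epsilon, a, h}  (via Q a)
FOLLOW(S) includes $ since S is the start symbol.
FOLLOW(D): in J→h S D c, D is followed by c with FIRST {c}; in Q→D S h, D is followed by S h with FIRST {a, h}. Thus FOLLOW(D) = {a, c, h}.
FOLLOW(J): in D→J a S a, J is followed by a S a with FIRST {a}. Thus FOLLOW(J) = {a}.
FOLLOW(Q): in S→Q a, Q is followed by a with FIRST {a}. Thus FOLLOW(Q) = {a}.
FOLLOW(H): in Q→h c H, the suffix after H is empty, so FOLLOW(H) ⊇ FOLLOW(Q) = {a}. Thus FOLLOW(H) = {a}.
FOLLOW(S): in D→h a S, the suffix after S is empty, so FOLLOW(S) ⊇ FOLLOW(D) = {a, c, h}; in D→J a S a, S is followed by a with FIRST {a}; in J→h S D c, S is followed by D c with FIRST {a, h}; in H→h h S, the suffix after S is empty, so FOLLOW(S) ⊇ FOLLOW(H) = {a}; in Q→D S h, S is followed by h with FIRST {h}. Thus FOLLOW(S) = {$, a, c, h}.

{$, a, c, h}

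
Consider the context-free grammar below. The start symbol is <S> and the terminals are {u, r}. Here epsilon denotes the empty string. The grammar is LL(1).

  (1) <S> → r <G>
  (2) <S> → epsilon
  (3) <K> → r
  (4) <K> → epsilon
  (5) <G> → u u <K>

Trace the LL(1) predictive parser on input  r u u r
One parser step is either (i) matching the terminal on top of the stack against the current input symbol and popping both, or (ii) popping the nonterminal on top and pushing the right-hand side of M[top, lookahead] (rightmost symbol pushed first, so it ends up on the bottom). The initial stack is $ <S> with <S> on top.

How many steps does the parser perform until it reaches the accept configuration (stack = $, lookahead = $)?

7

step 1: stack=$ <S>  input=r u u r $  — expand <S> → r <G>
step 2: stack=$ <G> r  input=r u u r $  — match r
step 3: stack=$ <G>  input=u u r $  — expand <G> → u u <K>
step 4: stack=$ <K> u u  input=u u r $  — match u
step 5: stack=$ <K> u  input=u r $  — match u
step 6: stack=$ <K>  input=r $  — expand <K> → r
step 7: stack=$ r  input=r $  — match r
Accept reached after 7 steps.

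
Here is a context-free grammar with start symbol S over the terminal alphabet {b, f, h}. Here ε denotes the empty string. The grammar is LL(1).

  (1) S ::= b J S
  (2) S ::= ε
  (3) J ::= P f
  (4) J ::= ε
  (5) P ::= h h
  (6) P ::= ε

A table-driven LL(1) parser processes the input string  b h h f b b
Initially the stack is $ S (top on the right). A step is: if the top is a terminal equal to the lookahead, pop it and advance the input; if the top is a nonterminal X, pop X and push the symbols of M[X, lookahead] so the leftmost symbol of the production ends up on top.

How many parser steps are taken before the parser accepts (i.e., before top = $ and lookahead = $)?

step 1: stack=$ S  input=b h h f b b $  — expand S ::= b J S
step 2: stack=$ S J b  input=b h h f b b $  — match b
step 3: stack=$ S J  input=h h f b b $  — expand J ::= P f
step 4: stack=$ S f P  input=h h f b b $  — expand P ::= h h
step 5: stack=$ S f h h  input=h h f b b $  — match h
step 6: stack=$ S f h  input=h f b b $  — match h
step 7: stack=$ S f  input=f b b $  — match f
step 8: stack=$ S  input=b b $  — expand S ::= b J S
step 9: stack=$ S J b  input=b b $  — match b
step 10: stack=$ S J  input=b $  — expand J ::= ε
step 11: stack=$ S  input=b $  — expand S ::= b J S
step 12: stack=$ S J b  input=b $  — match b
step 13: stack=$ S J  input=$  — expand J ::= ε
step 14: stack=$ S  input=$  — expand S ::= ε
Accept reached after 14 steps.

14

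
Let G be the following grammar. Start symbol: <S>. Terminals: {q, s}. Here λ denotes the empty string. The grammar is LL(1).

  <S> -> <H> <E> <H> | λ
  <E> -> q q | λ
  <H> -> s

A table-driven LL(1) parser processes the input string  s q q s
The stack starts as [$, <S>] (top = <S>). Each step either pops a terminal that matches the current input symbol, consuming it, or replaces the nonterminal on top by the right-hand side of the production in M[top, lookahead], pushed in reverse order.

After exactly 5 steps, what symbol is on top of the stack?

     Stack          Input      Action
  1  $ <S>          s q q s $  expand <S> -> <H> <E> <H>
  2  $ <H> <E> <H>  s q q s $  expand <H> -> s
  3  $ <H> <E> s    s q q s $  match s
  4  $ <H> <E>      q q s $    expand <E> -> q q
  5  $ <H> q q      q q s $    match q
Stack after step 5: $ <H> q (top = q).

q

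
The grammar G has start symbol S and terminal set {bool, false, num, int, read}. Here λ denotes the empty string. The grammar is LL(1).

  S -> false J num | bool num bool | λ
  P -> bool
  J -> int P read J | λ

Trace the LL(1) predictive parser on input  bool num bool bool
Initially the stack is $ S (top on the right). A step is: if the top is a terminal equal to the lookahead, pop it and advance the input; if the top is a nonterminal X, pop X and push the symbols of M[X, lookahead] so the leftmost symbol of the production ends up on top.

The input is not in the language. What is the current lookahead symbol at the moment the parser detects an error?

step 1: stack=$ S  input=bool num bool bool $  — expand S -> bool num bool
step 2: stack=$ bool num bool  input=bool num bool bool $  — match bool
step 3: stack=$ bool num  input=num bool bool $  — match num
step 4: stack=$ bool  input=bool bool $  — match bool
step 5: stack=$  input=bool $  — error: stack empty but input remains

bool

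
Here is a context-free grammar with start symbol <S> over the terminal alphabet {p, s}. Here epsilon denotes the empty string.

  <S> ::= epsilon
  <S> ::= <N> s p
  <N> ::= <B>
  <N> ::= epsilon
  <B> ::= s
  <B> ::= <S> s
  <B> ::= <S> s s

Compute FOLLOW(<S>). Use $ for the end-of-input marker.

{$, s}

FIRST(<S>) = {epsilon, s}  (via <N> s p)
FIRST(<B>) = {s}  (via <S> s, <S> s s)
FIRST(<N>) = {epsilon, s}  (via <B>)
FOLLOW(<S>) includes $ since <S> is the start symbol.
FOLLOW(<S>): in <B>::=<S> s, <S> is followed by s with FIRST {s}; in <B>::=<S> s s, <S> is followed by s s with FIRST {s}. Thus FOLLOW(<S>) = {$, s}.
FOLLOW(<N>): in <S>::=<N> s p, <N> is followed by s p with FIRST {s}. Thus FOLLOW(<N>) = {s}.
FOLLOW(<B>): in <N>::=<B>, the suffix after <B> is empty, so FOLLOW(<B>) ⊇ FOLLOW(<N>) = {s}. Thus FOLLOW(<B>) = {s}.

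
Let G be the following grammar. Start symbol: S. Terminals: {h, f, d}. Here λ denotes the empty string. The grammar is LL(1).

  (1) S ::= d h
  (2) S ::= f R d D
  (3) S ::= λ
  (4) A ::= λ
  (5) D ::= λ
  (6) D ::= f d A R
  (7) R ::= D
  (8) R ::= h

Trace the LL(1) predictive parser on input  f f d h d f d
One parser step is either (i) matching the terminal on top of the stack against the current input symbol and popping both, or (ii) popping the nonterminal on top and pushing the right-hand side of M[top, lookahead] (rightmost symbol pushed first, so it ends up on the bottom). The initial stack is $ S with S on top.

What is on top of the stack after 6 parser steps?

step 1: stack=$ S  input=f f d h d f d $  — expand S ::= f R d D
step 2: stack=$ D d R f  input=f f d h d f d $  — match f
step 3: stack=$ D d R  input=f d h d f d $  — expand R ::= D
step 4: stack=$ D d D  input=f d h d f d $  — expand D ::= f d A R
step 5: stack=$ D d R A d f  input=f d h d f d $  — match f
step 6: stack=$ D d R A d  input=d h d f d $  — match d
Stack after step 6: $ D d R A (top = A).

A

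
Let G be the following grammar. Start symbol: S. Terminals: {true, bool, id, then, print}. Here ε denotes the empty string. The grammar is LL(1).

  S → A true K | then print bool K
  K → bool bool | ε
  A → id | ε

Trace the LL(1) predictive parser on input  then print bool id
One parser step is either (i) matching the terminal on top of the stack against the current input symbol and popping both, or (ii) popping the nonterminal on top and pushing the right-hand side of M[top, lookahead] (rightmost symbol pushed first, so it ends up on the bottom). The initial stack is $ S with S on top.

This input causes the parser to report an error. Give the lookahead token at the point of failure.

id

     Stack                Input                 Action
  1  $ S                  then print bool id $  expand S → then print bool K
  2  $ K bool print then  then print bool id $  match then
  3  $ K bool print       print bool id $       match print
  4  $ K bool             bool id $             match bool
  5  $ K                  id $                  error: M[K, id] is empty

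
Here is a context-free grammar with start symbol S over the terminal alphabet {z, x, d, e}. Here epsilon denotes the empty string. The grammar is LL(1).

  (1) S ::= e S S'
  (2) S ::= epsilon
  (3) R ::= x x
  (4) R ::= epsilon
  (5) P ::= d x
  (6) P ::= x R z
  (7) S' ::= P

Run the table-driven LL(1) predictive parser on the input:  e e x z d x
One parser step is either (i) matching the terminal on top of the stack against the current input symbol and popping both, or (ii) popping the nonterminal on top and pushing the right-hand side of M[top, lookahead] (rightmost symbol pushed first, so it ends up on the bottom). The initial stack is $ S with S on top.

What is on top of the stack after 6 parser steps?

P

step 1: stack=$ S  input=e e x z d x $  — expand S ::= e S S'
step 2: stack=$ S' S e  input=e e x z d x $  — match e
step 3: stack=$ S' S  input=e x z d x $  — expand S ::= e S S'
step 4: stack=$ S' S' S e  input=e x z d x $  — match e
step 5: stack=$ S' S' S  input=x z d x $  — expand S ::= epsilon
step 6: stack=$ S' S'  input=x z d x $  — expand S' ::= P
Stack after step 6: $ S' P (top = P).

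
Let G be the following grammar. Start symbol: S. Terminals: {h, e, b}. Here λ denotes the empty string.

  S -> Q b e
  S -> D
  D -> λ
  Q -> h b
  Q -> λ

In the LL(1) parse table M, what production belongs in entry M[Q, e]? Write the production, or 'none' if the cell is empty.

FIRST(D) = {λ}
FIRST(Q) = {λ, h}
FIRST(S) = {λ, b, h}  (via Q b e, D)
FOLLOW(S) includes $ since S is the start symbol.
FOLLOW(Q): in S->Q b e, Q is followed by b e with FIRST {b}. Thus FOLLOW(Q) = {b}.
For Q -> h b: FIRST(h b) = {h}, so it goes in M[Q, t] for t ∈ {h}.
For Q -> λ: FIRST(λ) = {λ}, so it goes in M[Q, t] for t ∈ {}; since λ ∈ FIRST, also for every t ∈ FOLLOW(Q) = {b}.
None of these place a production in M[Q, e].

none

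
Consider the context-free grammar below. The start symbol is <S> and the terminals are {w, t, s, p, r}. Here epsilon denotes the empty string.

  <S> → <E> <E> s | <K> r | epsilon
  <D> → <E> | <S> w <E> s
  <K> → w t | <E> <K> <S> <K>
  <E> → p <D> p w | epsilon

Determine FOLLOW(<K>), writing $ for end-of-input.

{p, r, s, w}

FIRST(<E>) = {epsilon, p}
FIRST(<K>) = {p, w}  (via <E> <K> <S> <K>)
FIRST(<S>) = {epsilon, p, s, w}  (via <E> <E> s, <K> r)
FIRST(<D>) = {epsilon, p, s, w}  (via <E>, <S> w <E> s)
FOLLOW(<S>) includes $ since <S> is the start symbol.
FOLLOW(<S>): in <D>→<S> w <E> s, <S> is followed by w <E> s with FIRST {w}; in <K>→<E> <K> <S> <K>, <S> is followed by <K> with FIRST {p, w}. Thus FOLLOW(<S>) = {$, p, w}.
FOLLOW(<D>): in <E>→p <D> p w, <D> is followed by p w with FIRST {p}. Thus FOLLOW(<D>) = {p}.
FOLLOW(<K>): in <S>→<K> r, <K> is followed by r with FIRST {r}; in <K>→<E> <K> <S> <K> (occurrence 1), <K> is followed by <S> <K> with FIRST {p, s, w}; in <K>→<E> <K> <S> <K> (occurrence 2), the suffix after <K> is empty (adds nothing new). Thus FOLLOW(<K>) = {p, r, s, w}.
FOLLOW(<E>): in <S>→<E> <E> s (occurrence 1), <E> is followed by <E> s with FIRST {p, s}; in <S>→<E> <E> s (occurrence 2), <E> is followed by s with FIRST {s}; in <D>→<E>, the suffix after <E> is empty, so FOLLOW(<E>) ⊇ FOLLOW(<D>) = {p}; in <D>→<S> w <E> s, <E> is followed by s with FIRST {s}; in <K>→<E> <K> <S> <K>, <E> is followed by <K> <S> <K> with FIRST {p, w}. Thus FOLLOW(<E>) = {p, s, w}.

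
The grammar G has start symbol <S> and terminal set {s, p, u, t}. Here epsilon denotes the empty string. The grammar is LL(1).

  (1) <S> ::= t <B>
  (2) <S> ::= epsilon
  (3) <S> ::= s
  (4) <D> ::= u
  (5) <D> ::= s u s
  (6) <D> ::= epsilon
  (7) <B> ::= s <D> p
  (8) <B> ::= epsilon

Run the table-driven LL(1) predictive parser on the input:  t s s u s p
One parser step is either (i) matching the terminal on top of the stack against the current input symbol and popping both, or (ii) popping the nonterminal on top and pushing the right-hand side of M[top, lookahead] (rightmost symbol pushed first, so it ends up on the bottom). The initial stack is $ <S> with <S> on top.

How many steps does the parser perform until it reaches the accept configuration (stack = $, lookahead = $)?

9

step 1: stack=$ <S>  input=t s s u s p $  — expand <S> ::= t <B>
step 2: stack=$ <B> t  input=t s s u s p $  — match t
step 3: stack=$ <B>  input=s s u s p $  — expand <B> ::= s <D> p
step 4: stack=$ p <D> s  input=s s u s p $  — match s
step 5: stack=$ p <D>  input=s u s p $  — expand <D> ::= s u s
step 6: stack=$ p s u s  input=s u s p $  — match s
step 7: stack=$ p s u  input=u s p $  — match u
step 8: stack=$ p s  input=s p $  — match s
step 9: stack=$ p  input=p $  — match p
Accept reached after 9 steps.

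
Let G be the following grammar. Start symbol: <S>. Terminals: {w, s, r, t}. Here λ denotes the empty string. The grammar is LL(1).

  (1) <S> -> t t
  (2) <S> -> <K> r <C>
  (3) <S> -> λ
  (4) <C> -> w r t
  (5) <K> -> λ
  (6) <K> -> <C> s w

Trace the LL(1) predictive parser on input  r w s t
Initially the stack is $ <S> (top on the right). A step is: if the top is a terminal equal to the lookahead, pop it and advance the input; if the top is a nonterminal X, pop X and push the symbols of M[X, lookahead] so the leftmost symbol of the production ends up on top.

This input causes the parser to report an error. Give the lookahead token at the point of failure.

s

     Stack        Input      Action
  1  $ <S>        r w s t $  expand <S> -> <K> r <C>
  2  $ <C> r <K>  r w s t $  expand <K> -> λ
  3  $ <C> r      r w s t $  match r
  4  $ <C>        w s t $    expand <C> -> w r t
  5  $ t r w      w s t $    match w
  6  $ t r        s t $      error: top is terminal r but lookahead is s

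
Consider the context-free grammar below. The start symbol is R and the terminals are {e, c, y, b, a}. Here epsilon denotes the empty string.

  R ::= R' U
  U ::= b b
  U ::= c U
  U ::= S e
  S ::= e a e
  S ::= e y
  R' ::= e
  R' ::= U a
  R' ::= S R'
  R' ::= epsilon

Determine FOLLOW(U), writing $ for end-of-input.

{$, a}

FIRST(S) = {e}
FIRST(U) = {b, c, e}  (via S e)
FIRST(R') = {epsilon, b, c, e}  (via U a, S R')
FIRST(R) = {b, c, e}  (via R' U)
FOLLOW(R) includes $ since R is the start symbol.
FOLLOW(R): R appears on no right-hand side. Thus FOLLOW(R) = {$}.
FOLLOW(U): in R::=R' U, the suffix after U is empty, so FOLLOW(U) ⊇ FOLLOW(R) = {$}; in U::=c U, the suffix after U is empty (adds nothing new); in R'::=U a, U is followed by a with FIRST {a}. Thus FOLLOW(U) = {$, a}.
FOLLOW(R'): in R::=R' U, R' is followed by U with FIRST {b, c, e}; in R'::=S R', the suffix after R' is empty (adds nothing new). Thus FOLLOW(R') = {b, c, e}.
FOLLOW(S): in U::=S e, S is followed by e with FIRST {e}; in R'::=S R', S is followed by R' with FIRST {epsilon, b, c, e}; in R'::=S R', the suffix after S is nullable, so FOLLOW(S) ⊇ FOLLOW(R') = {b, c, e}. Thus FOLLOW(S) = {b, c, e}.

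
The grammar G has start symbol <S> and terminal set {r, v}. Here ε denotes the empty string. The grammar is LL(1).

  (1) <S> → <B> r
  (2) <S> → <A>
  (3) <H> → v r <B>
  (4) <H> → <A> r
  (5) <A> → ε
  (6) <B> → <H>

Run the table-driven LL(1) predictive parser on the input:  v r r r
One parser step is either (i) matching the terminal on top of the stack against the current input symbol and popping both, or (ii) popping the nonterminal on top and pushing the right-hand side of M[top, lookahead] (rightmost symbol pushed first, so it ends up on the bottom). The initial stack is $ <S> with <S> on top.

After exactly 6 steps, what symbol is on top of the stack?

     Stack        Input      Action
  1  $ <S>        v r r r $  expand <S> → <B> r
  2  $ r <B>      v r r r $  expand <B> → <H>
  3  $ r <H>      v r r r $  expand <H> → v r <B>
  4  $ r <B> r v  v r r r $  match v
  5  $ r <B> r    r r r $    match r
  6  $ r <B>      r r $      expand <B> → <H>
Stack after step 6: $ r <H> (top = <H>).

<H>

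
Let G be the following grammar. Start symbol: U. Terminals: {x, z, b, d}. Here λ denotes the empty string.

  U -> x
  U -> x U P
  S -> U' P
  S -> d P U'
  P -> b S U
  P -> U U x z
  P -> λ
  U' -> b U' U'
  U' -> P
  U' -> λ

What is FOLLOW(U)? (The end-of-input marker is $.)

FIRST(U) = {x}
FIRST(P) = {λ, b, x}  (via U U x z)
FIRST(U') = {λ, b, x}  (via P)
FIRST(S) = {λ, b, d, x}  (via U' P)
FOLLOW(U) includes $ since U is the start symbol.
FOLLOW(S): in P->b S U, S is followed by U with FIRST {x}. Thus FOLLOW(S) = {x}.
FOLLOW(U'): in S->U' P, U' is followed by P with FIRST {λ, b, x}; in S->U' P, the suffix after U' is nullable, so FOLLOW(U') ⊇ FOLLOW(S) = {x}; in S->d P U', the suffix after U' is empty, so FOLLOW(U') ⊇ FOLLOW(S) = {x}; in U'->b U' U' (occurrence 1), U' is followed by U' with FIRST {λ, b, x}; in U'->b U' U' (occurrence 1), the suffix after U' is nullable (adds nothing new); in U'->b U' U' (occurrence 2), the suffix after U' is empty (adds nothing new). Thus FOLLOW(U') = {b, x}.
FOLLOW(U): in U->x U P, U is followed by P with FIRST {λ, b, x}; in U->x U P, the suffix after U is nullable (adds nothing new); in P->b S U, the suffix after U is empty, so FOLLOW(U) ⊇ FOLLOW(P) = {$, b, x}; in P->U U x z (occurrence 1), U is followed by U x z with FIRST {x}; in P->U U x z (occurrence 2), U is followed by x z with FIRST {x}. Thus FOLLOW(U) = {$, b, x}.
FOLLOW(P): in U->x U P, the suffix after P is empty, so FOLLOW(P) ⊇ FOLLOW(U) = {$, b, x}; in S->U' P, the suffix after P is empty, so FOLLOW(P) ⊇ FOLLOW(S) = {x}; in S->d P U', P is followed by U' with FIRST {λ, b, x}; in S->d P U', the suffix after P is nullable, so FOLLOW(P) ⊇ FOLLOW(S) = {x}; in U'->P, the suffix after P is empty, so FOLLOW(P) ⊇ FOLLOW(U') = {b, x}. Thus FOLLOW(P) = {$, b, x}.

{$, b, x}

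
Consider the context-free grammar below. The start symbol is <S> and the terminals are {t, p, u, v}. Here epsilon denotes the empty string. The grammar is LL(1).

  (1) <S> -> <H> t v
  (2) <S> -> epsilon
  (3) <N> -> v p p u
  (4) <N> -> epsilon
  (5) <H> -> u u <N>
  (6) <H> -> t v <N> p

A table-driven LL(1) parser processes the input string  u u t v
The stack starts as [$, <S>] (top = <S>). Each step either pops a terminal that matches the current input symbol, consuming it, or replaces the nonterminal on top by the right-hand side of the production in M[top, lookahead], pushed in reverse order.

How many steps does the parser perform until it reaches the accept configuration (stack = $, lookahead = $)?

7

step 1: stack=$ <S>  input=u u t v $  — expand <S> -> <H> t v
step 2: stack=$ v t <H>  input=u u t v $  — expand <H> -> u u <N>
step 3: stack=$ v t <N> u u  input=u u t v $  — match u
step 4: stack=$ v t <N> u  input=u t v $  — match u
step 5: stack=$ v t <N>  input=t v $  — expand <N> -> epsilon
step 6: stack=$ v t  input=t v $  — match t
step 7: stack=$ v  input=v $  — match v
Accept reached after 7 steps.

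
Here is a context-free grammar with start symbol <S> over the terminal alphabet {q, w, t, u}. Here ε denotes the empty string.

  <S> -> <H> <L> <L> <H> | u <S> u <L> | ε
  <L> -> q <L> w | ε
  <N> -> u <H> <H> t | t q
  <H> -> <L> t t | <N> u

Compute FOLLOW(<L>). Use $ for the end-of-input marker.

FIRST(<L>): from <L>->q <L> w we get {q}; from <L>->ε we get {ε}. So FIRST(<L>) = {ε, q}.
FIRST(<N>): from <N>->u <H> <H> t we get {u}; from <N>->t q we get {t}. So FIRST(<N>) = {t, u}.
FIRST(<H>): from <H>-><L> t t we get {q, t}; from <H>-><N> u we get {t, u}. So FIRST(<H>) = {q, t, u}.
FIRST(<S>): from <S>-><H> <L> <L> <H> we get {q, t, u}; from <S>->u <S> u <L> we get {u}; from <S>->ε we get {ε}. So FIRST(<S>) = {ε, q, t, u}.
FOLLOW(<S>) includes $ since <S> is the start symbol.
FOLLOW(<S>): in <S>->u <S> u <L>, <S> is followed by u <L> with FIRST {u}. Thus FOLLOW(<S>) = {$, u}.
FOLLOW(<L>): in <S>-><H> <L> <L> <H> (occurrence 1), <L> is followed by <L> <H> with FIRST {q, t, u}; in <S>-><H> <L> <L> <H> (occurrence 2), <L> is followed by <H> with FIRST {q, t, u}; in <S>->u <S> u <L>, the suffix after <L> is empty, so FOLLOW(<L>) ⊇ FOLLOW(<S>) = {$, u}; in <L>->q <L> w, <L> is followed by w with FIRST {w}; in <H>-><L> t t, <L> is followed by t t with FIRST {t}. Thus FOLLOW(<L>) = {$, q, t, u, w}.
FOLLOW(<N>): in <H>-><N> u, <N> is followed by u with FIRST {u}. Thus FOLLOW(<N>) = {u}.
FOLLOW(<H>): in <S>-><H> <L> <L> <H> (occurrence 1), <H> is followed by <L> <L> <H> with FIRST {q, t, u}; in <S>-><H> <L> <L> <H> (occurrence 2), the suffix after <H> is empty, so FOLLOW(<H>) ⊇ FOLLOW(<S>) = {$, u}; in <N>->u <H> <H> t (occurrence 1), <H> is followed by <H> t with FIRST {q, t, u}; in <N>->u <H> <H> t (occurrence 2), <H> is followed by t with FIRST {t}. Thus FOLLOW(<H>) = {$, q, t, u}.

{$, q, t, u, w}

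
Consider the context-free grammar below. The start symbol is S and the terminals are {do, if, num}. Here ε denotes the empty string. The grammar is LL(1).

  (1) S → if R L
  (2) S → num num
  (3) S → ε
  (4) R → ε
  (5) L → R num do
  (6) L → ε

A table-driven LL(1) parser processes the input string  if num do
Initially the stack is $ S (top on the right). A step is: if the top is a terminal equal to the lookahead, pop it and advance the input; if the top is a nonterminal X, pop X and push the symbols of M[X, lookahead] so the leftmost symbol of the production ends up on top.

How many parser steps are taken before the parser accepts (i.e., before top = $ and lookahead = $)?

     Stack       Input        Action
  1  $ S         if num do $  expand S → if R L
  2  $ L R if    if num do $  match if
  3  $ L R       num do $     expand R → ε
  4  $ L         num do $     expand L → R num do
  5  $ do num R  num do $     expand R → ε
  6  $ do num    num do $     match num
  7  $ do        do $         match do
Accept reached after 7 steps.

7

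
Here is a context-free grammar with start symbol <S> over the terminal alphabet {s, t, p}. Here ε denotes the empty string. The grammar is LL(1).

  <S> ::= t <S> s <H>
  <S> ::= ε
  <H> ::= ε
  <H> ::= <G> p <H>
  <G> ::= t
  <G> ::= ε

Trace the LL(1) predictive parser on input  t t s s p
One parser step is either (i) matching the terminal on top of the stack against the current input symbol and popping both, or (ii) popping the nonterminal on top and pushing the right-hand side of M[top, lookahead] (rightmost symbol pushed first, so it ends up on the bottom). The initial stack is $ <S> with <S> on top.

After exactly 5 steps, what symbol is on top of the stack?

step 1: stack=$ <S>  input=t t s s p $  — expand <S> ::= t <S> s <H>
step 2: stack=$ <H> s <S> t  input=t t s s p $  — match t
step 3: stack=$ <H> s <S>  input=t s s p $  — expand <S> ::= t <S> s <H>
step 4: stack=$ <H> s <H> s <S> t  input=t s s p $  — match t
step 5: stack=$ <H> s <H> s <S>  input=s s p $  — expand <S> ::= ε
Stack after step 5: $ <H> s <H> s (top = s).

s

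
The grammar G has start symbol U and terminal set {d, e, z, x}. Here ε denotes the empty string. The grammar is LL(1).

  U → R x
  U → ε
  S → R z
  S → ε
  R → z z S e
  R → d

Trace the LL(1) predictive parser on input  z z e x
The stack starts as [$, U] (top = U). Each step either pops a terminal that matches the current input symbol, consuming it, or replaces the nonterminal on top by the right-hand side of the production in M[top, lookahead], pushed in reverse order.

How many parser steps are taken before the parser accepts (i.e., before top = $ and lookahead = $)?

7

step 1: stack=$ U  input=z z e x $  — expand U → R x
step 2: stack=$ x R  input=z z e x $  — expand R → z z S e
step 3: stack=$ x e S z z  input=z z e x $  — match z
step 4: stack=$ x e S z  input=z e x $  — match z
step 5: stack=$ x e S  input=e x $  — expand S → ε
step 6: stack=$ x e  input=e x $  — match e
step 7: stack=$ x  input=x $  — match x
Accept reached after 7 steps.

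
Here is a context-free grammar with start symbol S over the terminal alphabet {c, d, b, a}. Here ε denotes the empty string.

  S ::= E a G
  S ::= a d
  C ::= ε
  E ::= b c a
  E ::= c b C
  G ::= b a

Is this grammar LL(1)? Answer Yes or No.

Yes

FIRST(S) = {a, b, c}
FIRST(C) = {ε}
FIRST(E) = {b, c}
FIRST(G) = {b}
FOLLOW(S) = {$}
FOLLOW(C) = {a}
FOLLOW(E) = {a}
FOLLOW(G) = {$}
Each cell of M receives at most one production.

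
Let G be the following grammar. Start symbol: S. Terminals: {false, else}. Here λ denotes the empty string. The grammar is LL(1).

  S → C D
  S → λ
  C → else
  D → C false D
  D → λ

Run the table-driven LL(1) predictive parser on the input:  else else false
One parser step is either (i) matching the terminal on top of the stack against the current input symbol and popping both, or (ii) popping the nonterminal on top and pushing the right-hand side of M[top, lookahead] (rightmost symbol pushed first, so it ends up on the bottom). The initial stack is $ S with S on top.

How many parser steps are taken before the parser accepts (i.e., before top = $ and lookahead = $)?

8

step 1: stack=$ S  input=else else false $  — expand S → C D
step 2: stack=$ D C  input=else else false $  — expand C → else
step 3: stack=$ D else  input=else else false $  — match else
step 4: stack=$ D  input=else false $  — expand D → C false D
step 5: stack=$ D false C  input=else false $  — expand C → else
step 6: stack=$ D false else  input=else false $  — match else
step 7: stack=$ D false  input=false $  — match false
step 8: stack=$ D  input=$  — expand D → λ
Accept reached after 8 steps.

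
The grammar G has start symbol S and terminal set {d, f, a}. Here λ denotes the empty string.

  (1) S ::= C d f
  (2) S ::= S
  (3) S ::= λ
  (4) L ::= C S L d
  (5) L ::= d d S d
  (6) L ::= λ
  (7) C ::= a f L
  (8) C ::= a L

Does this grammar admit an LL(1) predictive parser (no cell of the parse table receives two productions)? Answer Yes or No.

No

FIRST(S) = {λ, a}
FIRST(L) = {λ, a, d}
FIRST(C) = {a}
FOLLOW(S) = {$, a, d}
FOLLOW(L) = {a, d}
FOLLOW(C) = {a, d}
Cell M[C, a] receives both C ::= a f L and C ::= a L — the grammar is not LL(1).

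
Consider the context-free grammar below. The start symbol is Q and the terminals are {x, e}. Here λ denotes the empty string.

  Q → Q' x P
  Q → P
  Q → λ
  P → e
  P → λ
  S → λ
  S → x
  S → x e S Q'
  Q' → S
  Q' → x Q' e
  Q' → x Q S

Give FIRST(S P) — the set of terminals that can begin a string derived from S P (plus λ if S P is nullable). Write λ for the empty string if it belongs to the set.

FIRST(P) = {λ, e}
FIRST(S) = {λ, x}
FIRST(Q') = {λ, x}  (via S)
FIRST(Q) = {λ, e, x}  (via Q' x P, P)
FIRST(S P): take FIRST of each symbol in turn, carrying on past any symbol whose FIRST contains λ; result {λ, e, x}.

{λ, e, x}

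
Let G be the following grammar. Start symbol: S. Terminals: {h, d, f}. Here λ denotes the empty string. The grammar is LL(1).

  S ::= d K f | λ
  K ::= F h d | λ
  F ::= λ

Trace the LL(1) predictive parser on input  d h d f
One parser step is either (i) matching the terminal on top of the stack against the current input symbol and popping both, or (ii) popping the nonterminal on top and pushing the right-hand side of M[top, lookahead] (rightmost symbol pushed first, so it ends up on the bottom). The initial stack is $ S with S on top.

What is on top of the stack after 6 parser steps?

     Stack      Input      Action
  1  $ S        d h d f $  expand S ::= d K f
  2  $ f K d    d h d f $  match d
  3  $ f K      h d f $    expand K ::= F h d
  4  $ f d h F  h d f $    expand F ::= λ
  5  $ f d h    h d f $    match h
  6  $ f d      d f $      match d
Stack after step 6: $ f (top = f).

f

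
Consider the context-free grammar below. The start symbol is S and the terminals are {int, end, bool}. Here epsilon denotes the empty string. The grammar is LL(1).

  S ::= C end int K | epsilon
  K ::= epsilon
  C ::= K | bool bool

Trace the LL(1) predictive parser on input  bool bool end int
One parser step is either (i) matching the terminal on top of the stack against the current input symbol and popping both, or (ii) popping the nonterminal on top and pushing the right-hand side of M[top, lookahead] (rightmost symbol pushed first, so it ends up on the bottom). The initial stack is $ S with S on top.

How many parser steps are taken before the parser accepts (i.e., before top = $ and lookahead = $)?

7

     Stack                  Input                Action
  1  $ S                    bool bool end int $  expand S ::= C end int K
  2  $ K int end C          bool bool end int $  expand C ::= bool bool
  3  $ K int end bool bool  bool bool end int $  match bool
  4  $ K int end bool       bool end int $       match bool
  5  $ K int end            end int $            match end
  6  $ K int                int $                match int
  7  $ K                    $                    expand K ::= epsilon
Accept reached after 7 steps.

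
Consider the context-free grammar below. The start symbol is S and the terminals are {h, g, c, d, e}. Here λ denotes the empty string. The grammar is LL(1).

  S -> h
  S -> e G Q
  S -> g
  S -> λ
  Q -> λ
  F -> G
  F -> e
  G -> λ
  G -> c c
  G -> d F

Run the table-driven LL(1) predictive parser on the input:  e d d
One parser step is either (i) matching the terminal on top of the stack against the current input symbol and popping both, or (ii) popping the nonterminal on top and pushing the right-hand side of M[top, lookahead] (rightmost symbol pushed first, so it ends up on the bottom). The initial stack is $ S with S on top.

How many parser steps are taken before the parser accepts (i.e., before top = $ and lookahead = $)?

step 1: stack=$ S  input=e d d $  — expand S -> e G Q
step 2: stack=$ Q G e  input=e d d $  — match e
step 3: stack=$ Q G  input=d d $  — expand G -> d F
step 4: stack=$ Q F d  input=d d $  — match d
step 5: stack=$ Q F  input=d $  — expand F -> G
step 6: stack=$ Q G  input=d $  — expand G -> d F
step 7: stack=$ Q F d  input=d $  — match d
step 8: stack=$ Q F  input=$  — expand F -> G
step 9: stack=$ Q G  input=$  — expand G -> λ
step 10: stack=$ Q  input=$  — expand Q -> λ
Accept reached after 10 steps.

10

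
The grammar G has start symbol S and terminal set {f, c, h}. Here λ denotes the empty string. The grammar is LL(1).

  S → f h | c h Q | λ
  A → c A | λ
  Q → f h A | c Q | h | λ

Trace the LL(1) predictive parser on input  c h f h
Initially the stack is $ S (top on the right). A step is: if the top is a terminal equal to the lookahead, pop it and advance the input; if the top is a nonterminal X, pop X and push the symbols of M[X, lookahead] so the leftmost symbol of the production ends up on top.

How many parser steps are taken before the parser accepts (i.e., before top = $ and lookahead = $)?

     Stack    Input      Action
  1  $ S      c h f h $  expand S → c h Q
  2  $ Q h c  c h f h $  match c
  3  $ Q h    h f h $    match h
  4  $ Q      f h $      expand Q → f h A
  5  $ A h f  f h $      match f
  6  $ A h    h $        match h
  7  $ A      $          expand A → λ
Accept reached after 7 steps.

7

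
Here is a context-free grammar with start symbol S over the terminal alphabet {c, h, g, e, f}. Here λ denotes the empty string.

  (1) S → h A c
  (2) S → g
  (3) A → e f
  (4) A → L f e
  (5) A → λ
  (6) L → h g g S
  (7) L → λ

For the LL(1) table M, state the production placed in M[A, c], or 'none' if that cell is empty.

A → λ

FIRST(S): from S→h A c we get {h}; from S→g we get {g}. So FIRST(S) = {g, h}.
FIRST(L): from L→h g g S we get {h}; from L→λ we get {λ}. So FIRST(L) = {λ, h}.
FIRST(A): from A→e f we get {e}; from A→L f e we get {f, h}; from A→λ we get {λ}. So FIRST(A) = {λ, e, f, h}.
FOLLOW(S) includes $ since S is the start symbol.
FOLLOW(A): in S→h A c, A is followed by c with FIRST {c}. Thus FOLLOW(A) = {c}.
For A → e f: FIRST(e f) = {e}, so it goes in M[A, t] for t ∈ {e}.
For A → L f e: FIRST(L f e) = {f, h}, so it goes in M[A, t] for t ∈ {f, h}.
For A → λ: FIRST(λ) = {λ}, so it goes in M[A, t] for t ∈ {}; since λ ∈ FIRST, also for every t ∈ FOLLOW(A) = {c}.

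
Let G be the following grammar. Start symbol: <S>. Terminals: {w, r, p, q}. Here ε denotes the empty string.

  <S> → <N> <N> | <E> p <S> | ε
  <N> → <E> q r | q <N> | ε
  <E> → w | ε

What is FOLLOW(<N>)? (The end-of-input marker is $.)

{$, q, w}

FIRST(<E>) = {ε, w}
FIRST(<N>) = {ε, q, w}  (via <E> q r)
FIRST(<S>) = {ε, p, q, w}  (via <N> <N>, <E> p <S>)
FOLLOW(<S>) includes $ since <S> is the start symbol.
FOLLOW(<S>): in <S>→<E> p <S>, the suffix after <S> is empty (adds nothing new). Thus FOLLOW(<S>) = {$}.
FOLLOW(<N>): in <S>→<N> <N> (occurrence 1), <N> is followed by <N> with FIRST {ε, q, w}; in <S>→<N> <N> (occurrence 1), the suffix after <N> is nullable, so FOLLOW(<N>) ⊇ FOLLOW(<S>) = {$}; in <S>→<N> <N> (occurrence 2), the suffix after <N> is empty, so FOLLOW(<N>) ⊇ FOLLOW(<S>) = {$}; in <N>→q <N>, the suffix after <N> is empty (adds nothing new). Thus FOLLOW(<N>) = {$, q, w}.
FOLLOW(<E>): in <S>→<E> p <S>, <E> is followed by p <S> with FIRST {p}; in <N>→<E> q r, <E> is followed by q r with FIRST {q}. Thus FOLLOW(<E>) = {p, q}.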